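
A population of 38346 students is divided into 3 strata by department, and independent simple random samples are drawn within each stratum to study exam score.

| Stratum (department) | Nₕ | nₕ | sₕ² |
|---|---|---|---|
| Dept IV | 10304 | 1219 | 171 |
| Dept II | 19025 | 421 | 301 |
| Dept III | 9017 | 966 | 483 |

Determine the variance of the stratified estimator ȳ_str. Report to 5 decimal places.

0.20571

Var(ȳ_str) = Σₕ Wₕ²(1 − fₕ)sₕ²/nₕ with Wₕ = Nₕ/N, N = 38346.
Dept IV: Wₕ = 0.26871121; term = 0.26871121²·(1 − 0.11830357)·171/1219 = 0.0089306496.
Dept II: Wₕ = 0.49614041; term = 0.49614041²·(1 − 0.02212878)·301/421 = 0.17209778.
Dept III: Wₕ = 0.23514839; term = 0.23514839²·(1 − 0.10713097)·483/966 = 0.024685491.
Sum = 0.20571392.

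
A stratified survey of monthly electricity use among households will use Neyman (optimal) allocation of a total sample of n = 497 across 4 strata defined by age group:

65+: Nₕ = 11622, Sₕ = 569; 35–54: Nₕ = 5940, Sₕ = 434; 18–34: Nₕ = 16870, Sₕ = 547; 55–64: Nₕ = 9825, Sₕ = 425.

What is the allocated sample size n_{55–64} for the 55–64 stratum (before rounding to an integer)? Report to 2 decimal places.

Neyman allocation: nₕ = n·NₕSₕ / Σⱼ NⱼSⱼ.
Σ NⱼSⱼ = 11622·569 + 5940·434 + 16870·547 + 9825·425 = 2.2594393 × 10^7.
n_{55–64} = 497·9825·425 / (2.2594393 × 10^7) = 91.85.

91.85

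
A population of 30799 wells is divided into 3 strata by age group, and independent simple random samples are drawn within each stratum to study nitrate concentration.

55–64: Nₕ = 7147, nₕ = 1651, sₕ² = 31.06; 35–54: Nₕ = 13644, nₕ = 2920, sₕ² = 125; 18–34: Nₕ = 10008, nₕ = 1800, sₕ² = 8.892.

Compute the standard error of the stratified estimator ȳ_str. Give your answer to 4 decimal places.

0.0884

Var(ȳ_str) = Σₕ Wₕ²(1 − fₕ)sₕ²/nₕ with Wₕ = Nₕ/N, N = 30799.
55–64: Wₕ = 0.23205299; term = 0.23205299²·(1 − 0.23100602)·31.06/1651 = 7.7902546 × 10^-4.
35–54: Wₕ = 0.44300140; term = 0.44300140²·(1 − 0.21401349)·125/2920 = 0.0066031695.
18–34: Wₕ = 0.32494562; term = 0.32494562²·(1 − 0.17985612)·8.892/1800 = 4.2779762 × 10^-4.
Sum = 0.0078099926.
SE = √(0.0078099926) = 0.0884.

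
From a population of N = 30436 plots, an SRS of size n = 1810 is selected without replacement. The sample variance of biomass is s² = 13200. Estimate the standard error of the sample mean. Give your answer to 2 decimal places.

2.62

Under SRS without replacement, Var(ȳ) = (1 − f)·s²/n with f = n/N = 1810/30436 = 0.05946905.
Var(ȳ) = (1 − 0.05946905)·13200/1810 = 0.94053095·7.2928177 = 6.8591207.
SE(ȳ) = √(6.8591207) = 2.62.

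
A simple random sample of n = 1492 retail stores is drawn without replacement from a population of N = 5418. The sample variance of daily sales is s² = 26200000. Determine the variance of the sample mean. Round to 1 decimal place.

12724.6

Under SRS without replacement, Var(ȳ) = (1 − f)·s²/n with f = n/N = 1492/5418 = 0.27537837.
Var(ȳ) = (1 − 0.27537837)·26200000/1492 = 0.72462163·17560.322 = 12724.589.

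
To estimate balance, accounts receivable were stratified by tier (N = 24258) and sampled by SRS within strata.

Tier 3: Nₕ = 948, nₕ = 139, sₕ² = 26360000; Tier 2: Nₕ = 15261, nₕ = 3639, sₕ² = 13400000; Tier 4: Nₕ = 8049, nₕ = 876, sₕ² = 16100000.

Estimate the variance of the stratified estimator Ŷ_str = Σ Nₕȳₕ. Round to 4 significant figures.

Var(Ŷ_str) = Σₕ Nₕ²(1 − fₕ)sₕ²/nₕ.
Tier 3: 948²·(1 − 139/948)·26360000/139 = 1.4544121 × 10^11.
Tier 2: 15261²·(1 − 3639/15261)·13400000/3639 = 6.5311041 × 10^11.
Tier 4: 8049²·(1 − 876/8049)·16100000/876 = 1.0611201 × 10^12.
Sum = 1.8596717 × 10^12.

1.860 × 10^12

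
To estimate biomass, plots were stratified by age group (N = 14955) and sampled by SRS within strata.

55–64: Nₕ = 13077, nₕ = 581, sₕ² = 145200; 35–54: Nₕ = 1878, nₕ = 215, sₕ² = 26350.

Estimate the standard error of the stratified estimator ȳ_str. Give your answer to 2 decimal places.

13.58

Var(ȳ_str) = Σₕ Wₕ²(1 − fₕ)sₕ²/nₕ with Wₕ = Nₕ/N, N = 14955.
55–64: Wₕ = 0.87442327; term = 0.87442327²·(1 − 0.04442915)·145200/581 = 182.59833.
35–54: Wₕ = 0.12557673; term = 0.12557673²·(1 − 0.11448349)·26350/215 = 1.7114222.
Sum = 184.30975.
SE = √(184.30975) = 13.58.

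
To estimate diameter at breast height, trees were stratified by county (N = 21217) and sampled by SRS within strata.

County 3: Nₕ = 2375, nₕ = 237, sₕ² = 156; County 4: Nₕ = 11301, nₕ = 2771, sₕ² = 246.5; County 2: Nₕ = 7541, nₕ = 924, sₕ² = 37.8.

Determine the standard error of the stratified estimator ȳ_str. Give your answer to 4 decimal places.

Var(ȳ_str) = Σₕ Wₕ²(1 − fₕ)sₕ²/nₕ with Wₕ = Nₕ/N, N = 21217.
County 3: Wₕ = 0.11193854; term = 0.11193854²·(1 − 0.09978947)·156/237 = 0.007424712.
County 4: Wₕ = 0.53263892; term = 0.53263892²·(1 − 0.24519954)·246.5/2771 = 0.019049271.
County 2: Wₕ = 0.35542254; term = 0.35542254²·(1 − 0.12253017)·37.8/924 = 0.004534631.
Sum = 0.031008614.
SE = √(0.031008614) = 0.1761.

0.1761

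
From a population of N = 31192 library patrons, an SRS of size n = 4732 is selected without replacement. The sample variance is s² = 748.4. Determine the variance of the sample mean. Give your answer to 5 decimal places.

0.13416

Under SRS without replacement, Var(ȳ) = (1 − f)·s²/n with f = n/N = 4732/31192 = 0.15170557.
Var(ȳ) = (1 − 0.15170557)·748.4/4732 = 0.84829443·0.15815723 = 0.1341639.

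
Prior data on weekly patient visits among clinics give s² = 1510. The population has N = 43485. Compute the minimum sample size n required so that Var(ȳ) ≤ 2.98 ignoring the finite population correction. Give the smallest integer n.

507

Without fpc, n₀ = s²/D = 1510/2.98 = 506.7114.
Rounding up, n = 507.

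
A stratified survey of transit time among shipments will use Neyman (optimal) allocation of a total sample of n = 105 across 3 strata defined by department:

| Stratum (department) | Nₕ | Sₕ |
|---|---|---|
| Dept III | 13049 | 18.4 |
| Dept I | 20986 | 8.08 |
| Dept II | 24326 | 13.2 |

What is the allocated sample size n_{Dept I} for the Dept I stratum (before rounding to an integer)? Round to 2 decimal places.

24.36

Neyman allocation: nₕ = n·NₕSₕ / Σⱼ NⱼSⱼ.
Σ NⱼSⱼ = 13049·18.4 + 20986·8.08 + 24326·13.2 = 730771.68.
n_{Dept I} = 105·20986·8.08 / 730771.68 = 24.36.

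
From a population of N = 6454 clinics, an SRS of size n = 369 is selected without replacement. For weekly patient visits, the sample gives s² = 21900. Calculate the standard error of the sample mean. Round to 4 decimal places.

Under SRS without replacement, Var(ȳ) = (1 − f)·s²/n with f = n/N = 369/6454 = 0.05717385.
Var(ȳ) = (1 − 0.05717385)·21900/369 = 0.94282615·59.349593 = 55.956349.
SE(ȳ) = √(55.956349) = 7.4804.

7.4804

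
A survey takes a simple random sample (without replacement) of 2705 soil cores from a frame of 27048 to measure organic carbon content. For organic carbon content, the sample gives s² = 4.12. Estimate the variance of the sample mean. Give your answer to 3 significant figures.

Under SRS without replacement, Var(ȳ) = (1 − f)·s²/n with f = n/N = 2705/27048 = 0.10000739.
Var(ȳ) = (1 − 0.10000739)·4.12/2705 = 0.89999261·0.0015231054 = 0.0013707836.

0.00137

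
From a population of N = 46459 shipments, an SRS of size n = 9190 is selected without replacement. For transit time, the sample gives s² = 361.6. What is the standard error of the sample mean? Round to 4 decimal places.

0.1777

Under SRS without replacement, Var(ȳ) = (1 − f)·s²/n with f = n/N = 9190/46459 = 0.19780882.
Var(ȳ) = (1 − 0.19780882)·361.6/9190 = 0.80219118·0.039347116 = 0.03156391.
SE(ȳ) = √(0.03156391) = 0.1777.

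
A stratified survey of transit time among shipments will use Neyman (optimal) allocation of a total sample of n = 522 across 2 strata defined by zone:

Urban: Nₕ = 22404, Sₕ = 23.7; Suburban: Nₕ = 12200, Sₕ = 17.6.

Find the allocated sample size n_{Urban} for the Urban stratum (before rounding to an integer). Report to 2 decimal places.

Neyman allocation: nₕ = n·NₕSₕ / Σⱼ NⱼSⱼ.
Σ NⱼSⱼ = 22404·23.7 + 12200·17.6 = 745694.8.
n_{Urban} = 522·22404·23.7 / 745694.8 = 371.69.

371.69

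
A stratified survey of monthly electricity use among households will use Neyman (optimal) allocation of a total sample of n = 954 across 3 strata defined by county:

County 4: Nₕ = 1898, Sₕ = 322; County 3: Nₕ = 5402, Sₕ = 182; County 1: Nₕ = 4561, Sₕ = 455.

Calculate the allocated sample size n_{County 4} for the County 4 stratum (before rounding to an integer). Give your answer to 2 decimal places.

158.89

Neyman allocation: nₕ = n·NₕSₕ / Σⱼ NⱼSⱼ.
Σ NⱼSⱼ = 1898·322 + 5402·182 + 4561·455 = 3.669575 × 10^6.
n_{County 4} = 954·1898·322 / (3.669575 × 10^6) = 158.89.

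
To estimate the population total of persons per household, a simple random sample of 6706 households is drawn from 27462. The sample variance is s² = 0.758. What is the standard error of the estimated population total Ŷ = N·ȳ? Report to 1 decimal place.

253.8

Var(Ŷ) = N²·Var(ȳ) = N²·(1 − n/N)·s²/n.
f = 6706/27462 = 0.24419197; Var(ȳ) = 0.75580803·0.758/6706 = 8.5431328 × 10^-5.
Var(Ŷ) = 27462² · (8.5431328 × 10^-5) = 64429.014.
SE(Ŷ) = √(64429.014) = 253.8.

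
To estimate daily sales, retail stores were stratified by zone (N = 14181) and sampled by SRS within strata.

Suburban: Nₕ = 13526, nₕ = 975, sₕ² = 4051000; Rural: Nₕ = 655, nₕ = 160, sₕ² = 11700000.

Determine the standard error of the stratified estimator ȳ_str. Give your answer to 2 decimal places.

Var(ȳ_str) = Σₕ Wₕ²(1 − fₕ)sₕ²/nₕ with Wₕ = Nₕ/N, N = 14181.
Suburban: Wₕ = 0.95381144; term = 0.95381144²·(1 − 0.07208339)·4051000/975 = 3507.4511.
Rural: Wₕ = 0.04618856; term = 0.04618856²·(1 − 0.24427481)·11700000/160 = 117.89589.
Sum = 3625.347.
SE = √(3625.347) = 60.21.

60.21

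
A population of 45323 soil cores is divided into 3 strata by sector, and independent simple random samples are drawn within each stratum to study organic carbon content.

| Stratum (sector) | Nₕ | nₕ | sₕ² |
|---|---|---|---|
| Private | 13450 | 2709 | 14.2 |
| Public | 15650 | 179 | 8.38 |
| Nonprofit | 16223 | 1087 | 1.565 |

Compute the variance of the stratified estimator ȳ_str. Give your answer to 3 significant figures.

0.00606

Var(ȳ_str) = Σₕ Wₕ²(1 − fₕ)sₕ²/nₕ with Wₕ = Nₕ/N, N = 45323.
Private: Wₕ = 0.29675882; term = 0.29675882²·(1 − 0.20141264)·14.2/2709 = 3.6864559 × 10^-4.
Public: Wₕ = 0.34529930; term = 0.34529930²·(1 − 0.01143770)·8.38/179 = 0.00551806.
Nonprofit: Wₕ = 0.35794188; term = 0.35794188²·(1 − 0.06700364)·1.565/1087 = 1.7210353 × 10^-4.
Sum = 0.0060588091.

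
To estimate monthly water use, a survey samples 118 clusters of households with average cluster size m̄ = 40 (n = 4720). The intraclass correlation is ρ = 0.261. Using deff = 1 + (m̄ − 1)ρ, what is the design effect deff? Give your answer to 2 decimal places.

11.18

deff = 1 + (40 − 1)·0.261 = 1 + 10.179 = 11.179.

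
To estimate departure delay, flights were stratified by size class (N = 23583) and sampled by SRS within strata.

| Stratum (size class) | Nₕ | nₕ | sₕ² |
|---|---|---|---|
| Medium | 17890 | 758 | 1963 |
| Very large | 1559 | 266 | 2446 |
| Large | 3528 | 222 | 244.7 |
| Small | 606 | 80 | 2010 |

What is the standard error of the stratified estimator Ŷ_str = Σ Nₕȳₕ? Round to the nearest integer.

Var(Ŷ_str) = Σₕ Nₕ²(1 − fₕ)sₕ²/nₕ.
Medium: 17890²·(1 − 758/17890)·1963/758 = 7.9372398 × 10^8.
Very large: 1559²·(1 − 266/1559)·2446/266 = 1.8536147 × 10^7.
Large: 3528²·(1 − 222/3528)·244.7/222 = 1.2856194 × 10^7.
Small: 606²·(1 − 80/606)·2010/80 = 8.0087445 × 10^6.
Sum = 8.3312507 × 10^8.
SE = √(8.3312507 × 10^8) = 28864.

28864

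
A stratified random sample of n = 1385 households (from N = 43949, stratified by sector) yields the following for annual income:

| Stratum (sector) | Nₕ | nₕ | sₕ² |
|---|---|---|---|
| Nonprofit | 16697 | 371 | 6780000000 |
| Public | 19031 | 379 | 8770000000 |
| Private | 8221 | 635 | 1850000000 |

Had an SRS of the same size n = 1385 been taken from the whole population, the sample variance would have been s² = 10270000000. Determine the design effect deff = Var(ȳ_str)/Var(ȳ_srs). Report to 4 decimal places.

Var(ȳ_str) = Σ Wₕ²(1−fₕ)sₕ²/nₕ with Wₕ = Nₕ/43949:
  Nonprofit: (16697/43949)²·(1−371/16697)·6780000000/371 = 2.5791466 × 10^6
  Public: (19031/43949)²·(1−379/19031)·8770000000/379 = 4.2525498 × 10^6
  Private: (8221/43949)²·(1−635/8221)·1850000000/635 = 94067.043
  → Var(ȳ_str) = 6.9257634 × 10^6.
Var(ȳ_srs) = (1 − 1385/43949)·10270000000/1385 = 7.1814825 × 10^6.
deff = (6.9257634 × 10^6) / (7.1814825 × 10^6) = 0.9644.

0.9644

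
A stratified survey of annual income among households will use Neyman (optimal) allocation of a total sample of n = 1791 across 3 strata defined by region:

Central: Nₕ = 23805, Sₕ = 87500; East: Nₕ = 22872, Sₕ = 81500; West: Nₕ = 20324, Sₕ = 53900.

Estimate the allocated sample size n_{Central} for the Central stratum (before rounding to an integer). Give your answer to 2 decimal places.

739.82

Neyman allocation: nₕ = n·NₕSₕ / Σⱼ NⱼSⱼ.
Σ NⱼSⱼ = 23805·87500 + 22872·81500 + 20324·53900 = 5.0424691 × 10^9.
n_{Central} = 1791·23805·87500 / (5.0424691 × 10^9) = 739.82.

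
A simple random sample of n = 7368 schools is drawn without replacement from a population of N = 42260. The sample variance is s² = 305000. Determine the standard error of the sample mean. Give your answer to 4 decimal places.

5.8462

Under SRS without replacement, Var(ȳ) = (1 − f)·s²/n with f = n/N = 7368/42260 = 0.17434927.
Var(ȳ) = (1 − 0.17434927)·305000/7368 = 0.82565073·41.395223 = 34.177996.
SE(ȳ) = √(34.177996) = 5.8462.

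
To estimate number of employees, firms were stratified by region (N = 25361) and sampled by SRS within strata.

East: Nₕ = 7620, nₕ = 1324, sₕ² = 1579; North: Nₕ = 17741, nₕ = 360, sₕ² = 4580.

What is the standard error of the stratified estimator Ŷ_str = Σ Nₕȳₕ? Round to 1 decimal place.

Var(Ŷ_str) = Σₕ Nₕ²(1 − fₕ)sₕ²/nₕ.
East: 7620²·(1 − 1324/7620)·1579/1324 = 5.7215518 × 10^7.
North: 17741²·(1 − 360/17741)·4580/360 = 3.9229776 × 10^9.
Sum = 3.9801931 × 10^9.
SE = √(3.9801931 × 10^9) = 63088.8.

63088.8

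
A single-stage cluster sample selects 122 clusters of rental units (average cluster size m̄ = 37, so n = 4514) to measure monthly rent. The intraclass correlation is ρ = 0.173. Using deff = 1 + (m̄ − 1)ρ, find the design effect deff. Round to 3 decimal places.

deff = 1 + (37 − 1)·0.173 = 1 + 6.228 = 7.228.

7.228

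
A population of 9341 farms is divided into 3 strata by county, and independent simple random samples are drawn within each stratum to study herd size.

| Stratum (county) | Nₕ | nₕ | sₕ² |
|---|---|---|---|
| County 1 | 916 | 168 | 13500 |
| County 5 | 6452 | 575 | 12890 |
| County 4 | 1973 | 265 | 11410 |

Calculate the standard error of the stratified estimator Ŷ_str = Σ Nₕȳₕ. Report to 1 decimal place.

Var(Ŷ_str) = Σₕ Nₕ²(1 − fₕ)sₕ²/nₕ.
County 1: 916²·(1 − 168/916)·13500/168 = 5.5058143 × 10^7.
County 5: 6452²·(1 − 575/6452)·12890/575 = 8.500317 × 10^8.
County 4: 1973²·(1 − 265/1973)·11410/265 = 1.4509576 × 10^8.
Sum = 1.0501856 × 10^9.
SE = √(1.0501856 × 10^9) = 32406.6.

32406.6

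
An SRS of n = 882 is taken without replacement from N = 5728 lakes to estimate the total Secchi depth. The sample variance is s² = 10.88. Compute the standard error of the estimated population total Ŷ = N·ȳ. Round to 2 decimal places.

585.16

Var(Ŷ) = N²·Var(ȳ) = N²·(1 − n/N)·s²/n.
f = 882/5728 = 0.15398045; Var(ȳ) = 0.84601955·10.88/882 = 0.01043616.
Var(Ŷ) = 5728² · 0.01043616 = 342410.24.
SE(Ŷ) = √(342410.24) = 585.16.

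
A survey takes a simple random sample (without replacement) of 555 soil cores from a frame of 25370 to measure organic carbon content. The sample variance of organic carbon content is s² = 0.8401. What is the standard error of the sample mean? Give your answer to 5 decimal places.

0.03848

Under SRS without replacement, Var(ȳ) = (1 − f)·s²/n with f = n/N = 555/25370 = 0.02187623.
Var(ȳ) = (1 − 0.02187623)·0.8401/555 = 0.97812377·0.0015136937 = 0.0014805798.
SE(ȳ) = √(0.0014805798) = 0.03848.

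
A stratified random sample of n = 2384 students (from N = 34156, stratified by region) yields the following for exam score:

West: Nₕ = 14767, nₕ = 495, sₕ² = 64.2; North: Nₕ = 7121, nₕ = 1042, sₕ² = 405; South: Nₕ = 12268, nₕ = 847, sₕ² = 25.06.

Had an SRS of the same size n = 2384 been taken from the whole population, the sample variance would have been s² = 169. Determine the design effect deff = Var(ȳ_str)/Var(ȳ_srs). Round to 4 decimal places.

0.6279

Var(ȳ_str) = Σ Wₕ²(1−fₕ)sₕ²/nₕ with Wₕ = Nₕ/34156:
  West: (14767/34156)²·(1−495/14767)·64.2/495 = 0.023430035
  North: (7121/34156)²·(1−1042/7121)·405/1042 = 0.014422031
  South: (12268/34156)²·(1−847/12268)·25.06/847 = 0.0035533791
  → Var(ȳ_str) = 0.041405445.
Var(ȳ_srs) = (1 − 2384/34156)·169/2384 = 0.065941376.
deff = 0.041405445 / 0.065941376 = 0.6279.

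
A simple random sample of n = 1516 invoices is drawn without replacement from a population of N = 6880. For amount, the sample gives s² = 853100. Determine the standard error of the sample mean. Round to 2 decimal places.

20.95

Under SRS without replacement, Var(ȳ) = (1 − f)·s²/n with f = n/N = 1516/6880 = 0.22034884.
Var(ȳ) = (1 − 0.22034884)·853100/1516 = 0.77965116·562.73087 = 438.73378.
SE(ȳ) = √(438.73378) = 20.95.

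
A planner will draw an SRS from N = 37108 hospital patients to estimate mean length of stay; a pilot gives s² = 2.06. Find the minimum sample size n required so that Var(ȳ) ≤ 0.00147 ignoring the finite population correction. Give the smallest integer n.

Without fpc, n₀ = s²/D = 2.06/0.00147 = 1401.3605.
Rounding up, n = 1402.

1402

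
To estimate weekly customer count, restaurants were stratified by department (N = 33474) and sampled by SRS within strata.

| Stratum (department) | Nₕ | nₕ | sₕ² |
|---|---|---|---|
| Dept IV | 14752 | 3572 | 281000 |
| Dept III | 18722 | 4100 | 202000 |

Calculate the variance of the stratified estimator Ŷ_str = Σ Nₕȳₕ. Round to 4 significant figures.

2.646 × 10^10

Var(Ŷ_str) = Σₕ Nₕ²(1 − fₕ)sₕ²/nₕ.
Dept IV: 14752²·(1 − 3572/14752)·281000/3572 = 1.2974409 × 10^10.
Dept III: 18722²·(1 − 4100/18722)·202000/4100 = 1.3487347 × 10^10.
Sum = 2.6461756 × 10^10.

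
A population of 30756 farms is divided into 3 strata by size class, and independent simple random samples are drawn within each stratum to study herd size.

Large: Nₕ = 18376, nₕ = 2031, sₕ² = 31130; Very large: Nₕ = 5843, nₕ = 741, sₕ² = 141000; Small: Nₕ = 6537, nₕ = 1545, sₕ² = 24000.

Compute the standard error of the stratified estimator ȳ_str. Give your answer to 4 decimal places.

3.3763

Var(ȳ_str) = Σₕ Wₕ²(1 − fₕ)sₕ²/nₕ with Wₕ = Nₕ/N, N = 30756.
Large: Wₕ = 0.59747692; term = 0.59747692²·(1 − 0.11052460)·31130/2031 = 4.8668213.
Very large: Wₕ = 0.18997919; term = 0.18997919²·(1 − 0.12681842)·141000/741 = 5.9967721.
Small: Wₕ = 0.21254389; term = 0.21254389²·(1 − 0.23634695)·24000/1545 = 0.53589057.
Sum = 11.399484.
SE = √(11.399484) = 3.3763.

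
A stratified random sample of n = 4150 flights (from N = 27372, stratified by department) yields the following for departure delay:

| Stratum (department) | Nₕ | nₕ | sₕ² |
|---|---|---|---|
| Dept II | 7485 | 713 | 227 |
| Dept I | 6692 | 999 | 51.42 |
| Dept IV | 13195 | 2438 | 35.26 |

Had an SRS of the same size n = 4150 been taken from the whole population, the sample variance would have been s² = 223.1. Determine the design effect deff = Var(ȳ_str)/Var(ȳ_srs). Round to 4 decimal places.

0.5897

Var(ȳ_str) = Σ Wₕ²(1−fₕ)sₕ²/nₕ with Wₕ = Nₕ/27372:
  Dept II: (7485/27372)²·(1−713/7485)·227/713 = 0.021539322
  Dept I: (6692/27372)²·(1−999/6692)·51.42/999 = 0.0026172827
  Dept IV: (13195/27372)²·(1−2438/13195)·35.26/2438 = 0.0027399088
  → Var(ȳ_str) = 0.026896514.
Var(ȳ_srs) = (1 − 4150/27372)·223.1/4150 = 0.045608371.
deff = 0.026896514 / 0.045608371 = 0.5897.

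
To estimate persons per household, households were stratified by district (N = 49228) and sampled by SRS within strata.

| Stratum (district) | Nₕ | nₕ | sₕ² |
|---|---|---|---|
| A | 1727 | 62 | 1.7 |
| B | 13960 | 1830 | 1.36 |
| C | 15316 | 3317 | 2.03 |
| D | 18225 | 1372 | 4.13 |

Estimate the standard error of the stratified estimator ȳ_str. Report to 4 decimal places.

Var(ȳ_str) = Σₕ Wₕ²(1 − fₕ)sₕ²/nₕ with Wₕ = Nₕ/N, N = 49228.
A: Wₕ = 0.03508166; term = 0.03508166²·(1 − 0.03590041)·1.7/62 = 3.2534147 × 10^-5.
B: Wₕ = 0.28357845; term = 0.28357845²·(1 − 0.13108883)·1.36/1830 = 5.1928963 × 10^-5.
C: Wₕ = 0.31112375; term = 0.31112375²·(1 − 0.21657091)·2.03/3317 = 4.6410537 × 10^-5.
D: Wₕ = 0.37021614; term = 0.37021614²·(1 − 0.07528121)·4.13/1372 = 3.8151913 × 10^-4.
Sum = 5.1239278 × 10^-4.
SE = √(5.1239278 × 10^-4) = 0.0226.

0.0226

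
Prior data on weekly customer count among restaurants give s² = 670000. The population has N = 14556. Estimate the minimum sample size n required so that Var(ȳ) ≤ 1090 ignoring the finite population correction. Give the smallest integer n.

615

Without fpc, n₀ = s²/D = 670000/1090 = 614.6789.
Rounding up, n = 615.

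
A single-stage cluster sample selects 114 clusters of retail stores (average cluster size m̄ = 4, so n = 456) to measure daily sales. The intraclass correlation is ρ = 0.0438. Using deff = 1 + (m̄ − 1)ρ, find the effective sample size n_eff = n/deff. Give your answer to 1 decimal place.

deff = 1 + (4 − 1)·0.0438 = 1 + 0.1314 = 1.1314.
n_eff = 456 / 1.1314 = 403.0.

403.0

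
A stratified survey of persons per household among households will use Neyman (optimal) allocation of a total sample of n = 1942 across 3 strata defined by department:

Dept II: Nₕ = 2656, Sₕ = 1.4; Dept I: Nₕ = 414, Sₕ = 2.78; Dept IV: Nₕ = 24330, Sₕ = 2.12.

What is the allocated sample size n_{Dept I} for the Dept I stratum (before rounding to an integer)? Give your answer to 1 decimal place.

39.6

Neyman allocation: nₕ = n·NₕSₕ / Σⱼ NⱼSⱼ.
Σ NⱼSⱼ = 2656·1.4 + 414·2.78 + 24330·2.12 = 56448.92.
n_{Dept I} = 1942·414·2.78 / 56448.92 = 39.6.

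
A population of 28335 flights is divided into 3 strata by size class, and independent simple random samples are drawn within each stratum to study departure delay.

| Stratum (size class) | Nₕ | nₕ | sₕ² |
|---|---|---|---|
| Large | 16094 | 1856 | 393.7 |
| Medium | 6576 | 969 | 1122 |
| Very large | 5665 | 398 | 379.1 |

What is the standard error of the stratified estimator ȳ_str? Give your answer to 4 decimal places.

0.3862

Var(ȳ_str) = Σₕ Wₕ²(1 − fₕ)sₕ²/nₕ with Wₕ = Nₕ/N, N = 28335.
Large: Wₕ = 0.56799012; term = 0.56799012²·(1 − 0.11532248)·393.7/1856 = 0.060541614.
Medium: Wₕ = 0.23208047; term = 0.23208047²·(1 − 0.14735401)·1122/969 = 0.053175919.
Very large: Wₕ = 0.19992942; term = 0.19992942²·(1 − 0.07025596)·379.1/398 = 0.035398716.
Sum = 0.14911625.
SE = √(0.14911625) = 0.3862.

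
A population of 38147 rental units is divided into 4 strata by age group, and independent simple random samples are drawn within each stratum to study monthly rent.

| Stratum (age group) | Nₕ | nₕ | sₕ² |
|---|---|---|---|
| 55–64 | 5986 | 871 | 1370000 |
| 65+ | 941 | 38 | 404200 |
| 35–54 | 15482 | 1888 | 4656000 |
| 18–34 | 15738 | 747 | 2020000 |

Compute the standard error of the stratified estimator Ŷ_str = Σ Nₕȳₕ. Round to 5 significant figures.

1.1019 × 10^6

Var(Ŷ_str) = Σₕ Nₕ²(1 − fₕ)sₕ²/nₕ.
55–64: 5986²·(1 − 871/5986)·1370000/871 = 4.815981 × 10^10.
65+: 941²·(1 − 38/941)·404200/38 = 9.0383694 × 10^9.
35–54: 15482²·(1 − 1888/15482)·4656000/1888 = 5.1902145 × 10^11.
18–34: 15738²·(1 − 747/15738)·2020000/747 = 6.3798565 × 10^11.
Sum = 1.2142053 × 10^12.
SE = √(1.2142053 × 10^12) = 1.1019 × 10^6.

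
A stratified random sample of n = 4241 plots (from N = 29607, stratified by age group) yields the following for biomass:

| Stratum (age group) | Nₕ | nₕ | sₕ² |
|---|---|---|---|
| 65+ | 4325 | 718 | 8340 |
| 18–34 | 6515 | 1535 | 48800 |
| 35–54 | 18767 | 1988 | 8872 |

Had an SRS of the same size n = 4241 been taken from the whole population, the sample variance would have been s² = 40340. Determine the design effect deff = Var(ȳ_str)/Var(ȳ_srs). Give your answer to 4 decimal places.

Var(ȳ_str) = Σ Wₕ²(1−fₕ)sₕ²/nₕ with Wₕ = Nₕ/29607:
  65+: (4325/29607)²·(1−718/4325)·8340/718 = 0.20672122
  18–34: (6515/29607)²·(1−1535/6515)·48800/1535 = 1.1767017
  35–54: (18767/29607)²·(1−1988/18767)·8872/1988 = 1.6031615
  → Var(ȳ_str) = 2.9865844.
Var(ȳ_srs) = (1 − 4241/29607)·40340/4241 = 8.1493919.
deff = 2.9865844 / 8.1493919 = 0.3665.

0.3665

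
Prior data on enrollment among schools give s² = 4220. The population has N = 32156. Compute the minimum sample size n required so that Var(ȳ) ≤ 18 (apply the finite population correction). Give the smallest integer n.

233

Without fpc, n₀ = s²/D = 4220/18 = 234.4444.
With fpc, (1 − n/N)·s²/n ≤ D requires n ≥ n₀/(1 + n₀/N) = 234.4444/(1 + 234.4444/32156) = 232.7475.
Rounding up, n = 233.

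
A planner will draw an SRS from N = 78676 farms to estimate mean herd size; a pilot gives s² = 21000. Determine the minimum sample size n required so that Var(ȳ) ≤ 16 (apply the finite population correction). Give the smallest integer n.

1291

Without fpc, n₀ = s²/D = 21000/16 = 1312.5000.
With fpc, (1 − n/N)·s²/n ≤ D requires n ≥ n₀/(1 + n₀/N) = 1312.5000/(1 + 1312.5000/78676) = 1290.9637.
Rounding up, n = 1291.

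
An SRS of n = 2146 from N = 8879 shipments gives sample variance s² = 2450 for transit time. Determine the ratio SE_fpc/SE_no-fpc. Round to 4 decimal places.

0.8708

f = n/N = 2146/8879 = 0.24169388.
SE_no-fpc = √(s²/n) = 1.0684844; SE_fpc = √((1−f)s²/n) = 0.93044448.
Ratio = √(1−f) = 0.87080774.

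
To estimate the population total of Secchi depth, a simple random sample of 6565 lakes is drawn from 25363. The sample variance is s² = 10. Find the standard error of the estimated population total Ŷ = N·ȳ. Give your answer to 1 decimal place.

Var(Ŷ) = N²·Var(ȳ) = N²·(1 − n/N)·s²/n.
f = 6565/25363 = 0.25884162; Var(ȳ) = 0.74115838·10/6565 = 0.0011289541.
Var(Ŷ) = 25363² · 0.0011289541 = 726235.59.
SE(Ŷ) = √(726235.59) = 852.2.

852.2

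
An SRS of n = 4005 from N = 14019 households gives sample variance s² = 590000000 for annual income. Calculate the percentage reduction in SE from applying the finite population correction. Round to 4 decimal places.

15.4828

f = n/N = 4005/14019 = 0.28568371.
SE_no-fpc = √(s²/n) = 383.81748; SE_fpc = √((1−f)s²/n) = 324.39191.
Ratio = √(1−f) = 0.84517234. Reduction = 100·(1 − 0.84517234) = 15.4828%.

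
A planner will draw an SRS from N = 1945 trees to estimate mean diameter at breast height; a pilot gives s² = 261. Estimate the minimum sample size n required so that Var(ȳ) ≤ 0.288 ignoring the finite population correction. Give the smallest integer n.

907

Without fpc, n₀ = s²/D = 261/0.288 = 906.2500.
Rounding up, n = 907.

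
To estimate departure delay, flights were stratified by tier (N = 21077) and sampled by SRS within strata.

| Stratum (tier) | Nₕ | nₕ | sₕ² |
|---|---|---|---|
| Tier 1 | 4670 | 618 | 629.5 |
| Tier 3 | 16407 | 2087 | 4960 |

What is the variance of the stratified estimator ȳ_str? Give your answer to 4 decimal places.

Var(ȳ_str) = Σₕ Wₕ²(1 − fₕ)sₕ²/nₕ with Wₕ = Nₕ/N, N = 21077.
Tier 1: Wₕ = 0.22156853; term = 0.22156853²·(1 − 0.13233405)·629.5/618 = 0.043388635.
Tier 3: Wₕ = 0.77843147; term = 0.77843147²·(1 − 0.12720180)·4960/2087 = 1.2569379.
Sum = 1.3003265.

1.3003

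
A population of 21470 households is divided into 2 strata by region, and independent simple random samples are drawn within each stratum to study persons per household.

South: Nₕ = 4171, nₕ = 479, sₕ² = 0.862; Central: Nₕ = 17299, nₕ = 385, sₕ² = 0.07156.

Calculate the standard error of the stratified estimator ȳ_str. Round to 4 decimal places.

Var(ȳ_str) = Σₕ Wₕ²(1 − fₕ)sₕ²/nₕ with Wₕ = Nₕ/N, N = 21470.
South: Wₕ = 0.19427108; term = 0.19427108²·(1 − 0.11484057)·0.862/479 = 6.0118695 × 10^-5.
Central: Wₕ = 0.80572892; term = 0.80572892²·(1 − 0.02225562)·0.07156/385 = 1.1798121 × 10^-4.
Sum = 1.7809991 × 10^-4.
SE = √(1.7809991 × 10^-4) = 0.0133.

0.0133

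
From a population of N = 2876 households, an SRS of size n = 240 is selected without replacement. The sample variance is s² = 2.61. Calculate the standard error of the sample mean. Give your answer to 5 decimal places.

0.09984

Under SRS without replacement, Var(ȳ) = (1 − f)·s²/n with f = n/N = 240/2876 = 0.08344924.
Var(ȳ) = (1 − 0.08344924)·2.61/240 = 0.91655076·0.010875 = 0.0099674896.
SE(ȳ) = √(0.0099674896) = 0.09984.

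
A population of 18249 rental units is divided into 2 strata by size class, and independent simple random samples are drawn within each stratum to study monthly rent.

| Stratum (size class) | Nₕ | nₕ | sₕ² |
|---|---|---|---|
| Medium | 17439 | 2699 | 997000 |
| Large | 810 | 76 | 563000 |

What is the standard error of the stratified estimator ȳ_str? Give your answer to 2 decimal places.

Var(ȳ_str) = Σₕ Wₕ²(1 − fₕ)sₕ²/nₕ with Wₕ = Nₕ/N, N = 18249.
Medium: Wₕ = 0.95561401; term = 0.95561401²·(1 − 0.15476805)·997000/2699 = 285.12362.
Large: Wₕ = 0.04438599; term = 0.04438599²·(1 − 0.09382716)·563000/76 = 13.225063.
Sum = 298.34868.
SE = √(298.34868) = 17.27.

17.27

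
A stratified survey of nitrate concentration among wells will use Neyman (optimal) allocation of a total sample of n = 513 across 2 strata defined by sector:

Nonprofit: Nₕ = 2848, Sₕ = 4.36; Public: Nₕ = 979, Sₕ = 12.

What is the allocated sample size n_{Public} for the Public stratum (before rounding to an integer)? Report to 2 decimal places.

Neyman allocation: nₕ = n·NₕSₕ / Σⱼ NⱼSⱼ.
Σ NⱼSⱼ = 2848·4.36 + 979·12 = 24165.28.
n_{Public} = 513·979·12 / 24165.28 = 249.40.

249.40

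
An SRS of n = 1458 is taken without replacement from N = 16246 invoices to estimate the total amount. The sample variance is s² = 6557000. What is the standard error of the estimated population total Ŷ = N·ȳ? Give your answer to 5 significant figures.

1.0394 × 10^6

Var(Ŷ) = N²·Var(ȳ) = N²·(1 − n/N)·s²/n.
f = 1458/16246 = 0.08974517; Var(ȳ) = 0.91025483·6557000/1458 = 4093.6495.
Var(Ŷ) = 16246² · 4093.6495 = 1.0804472 × 10^12.
SE(Ŷ) = √(1.0804472 × 10^12) = 1.0394 × 10^6.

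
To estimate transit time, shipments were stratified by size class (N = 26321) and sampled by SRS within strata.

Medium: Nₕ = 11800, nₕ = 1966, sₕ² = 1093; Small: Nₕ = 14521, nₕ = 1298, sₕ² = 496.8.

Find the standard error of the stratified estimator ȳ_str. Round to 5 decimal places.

Var(ȳ_str) = Σₕ Wₕ²(1 − fₕ)sₕ²/nₕ with Wₕ = Nₕ/N, N = 26321.
Medium: Wₕ = 0.44831123; term = 0.44831123²·(1 − 0.16661017)·1093/1966 = 0.093120241.
Small: Wₕ = 0.55168877; term = 0.55168877²·(1 − 0.08938778)·496.8/1298 = 0.10607881.
Sum = 0.19919905.
SE = √(0.19919905) = 0.44632.

0.44632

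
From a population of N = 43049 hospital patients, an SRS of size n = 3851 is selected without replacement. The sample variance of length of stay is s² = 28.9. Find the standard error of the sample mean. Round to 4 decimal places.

0.0827

Under SRS without replacement, Var(ȳ) = (1 − f)·s²/n with f = n/N = 3851/43049 = 0.08945620.
Var(ȳ) = (1 − 0.08945620)·28.9/3851 = 0.91054380·0.0075045443 = 0.0068332163.
SE(ȳ) = √(0.0068332163) = 0.0827.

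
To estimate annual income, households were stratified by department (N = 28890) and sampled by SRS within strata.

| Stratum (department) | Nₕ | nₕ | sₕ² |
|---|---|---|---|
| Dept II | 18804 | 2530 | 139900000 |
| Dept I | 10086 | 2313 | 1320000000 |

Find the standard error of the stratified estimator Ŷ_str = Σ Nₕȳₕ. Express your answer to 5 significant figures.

7.8526 × 10^6

Var(Ŷ_str) = Σₕ Nₕ²(1 − fₕ)sₕ²/nₕ.
Dept II: 18804²·(1 − 2530/18804)·139900000/2530 = 1.6921613 × 10^13.
Dept I: 10086²·(1 − 2313/10086)·1320000000/2313 = 4.4741025 × 10^13.
Sum = 6.1662638 × 10^13.
SE = √(6.1662638 × 10^13) = 7.8526 × 10^6.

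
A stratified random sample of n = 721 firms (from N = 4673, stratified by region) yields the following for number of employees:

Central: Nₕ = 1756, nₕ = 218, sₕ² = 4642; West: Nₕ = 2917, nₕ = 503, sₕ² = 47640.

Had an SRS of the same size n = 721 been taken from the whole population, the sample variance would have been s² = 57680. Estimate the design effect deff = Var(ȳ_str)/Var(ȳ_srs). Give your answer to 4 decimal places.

Var(ȳ_str) = Σ Wₕ²(1−fₕ)sₕ²/nₕ with Wₕ = Nₕ/4673:
  Central: (1756/4673)²·(1−218/1756)·4642/218 = 2.6335279
  West: (2917/4673)²·(1−503/2917)·47640/503 = 30.541186
  → Var(ȳ_str) = 33.174714.
Var(ȳ_srs) = (1 − 721/4673)·57680/721 = 67.656752.
deff = 33.174714 / 67.656752 = 0.4903.

0.4903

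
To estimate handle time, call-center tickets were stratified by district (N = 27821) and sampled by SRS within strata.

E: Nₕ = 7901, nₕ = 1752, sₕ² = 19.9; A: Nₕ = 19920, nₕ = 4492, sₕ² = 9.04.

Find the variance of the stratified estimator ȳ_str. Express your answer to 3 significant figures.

0.00151

Var(ȳ_str) = Σₕ Wₕ²(1 − fₕ)sₕ²/nₕ with Wₕ = Nₕ/N, N = 27821.
E: Wₕ = 0.28399411; term = 0.28399411²·(1 − 0.22174408)·19.9/1752 = 7.1295161 × 10^-4.
A: Wₕ = 0.71600589; term = 0.71600589²·(1 − 0.22550201)·9.04/4492 = 7.9906512 × 10^-4.
Sum = 0.0015120167.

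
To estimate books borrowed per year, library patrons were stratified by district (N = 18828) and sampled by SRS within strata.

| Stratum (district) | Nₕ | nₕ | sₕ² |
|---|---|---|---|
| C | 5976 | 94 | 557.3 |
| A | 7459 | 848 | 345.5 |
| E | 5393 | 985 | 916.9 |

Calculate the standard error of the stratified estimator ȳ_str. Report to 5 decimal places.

Var(ȳ_str) = Σₕ Wₕ²(1 − fₕ)sₕ²/nₕ with Wₕ = Nₕ/N, N = 18828.
C: Wₕ = 0.31739962; term = 0.31739962²·(1 − 0.01572959)·557.3/94 = 0.58787964.
A: Wₕ = 0.39616529; term = 0.39616529²·(1 − 0.11368816)·345.5/848 = 0.056675007.
E: Wₕ = 0.28643510; term = 0.28643510²·(1 − 0.18264417)·916.9/985 = 0.06242368.
Sum = 0.70697833.
SE = √(0.70697833) = 0.84082.

0.84082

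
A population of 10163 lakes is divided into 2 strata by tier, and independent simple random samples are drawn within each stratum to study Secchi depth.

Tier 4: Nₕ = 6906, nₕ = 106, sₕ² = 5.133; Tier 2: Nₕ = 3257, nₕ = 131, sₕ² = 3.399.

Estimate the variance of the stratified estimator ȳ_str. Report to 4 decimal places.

Var(ȳ_str) = Σₕ Wₕ²(1 − fₕ)sₕ²/nₕ with Wₕ = Nₕ/N, N = 10163.
Tier 4: Wₕ = 0.67952376; term = 0.67952376²·(1 − 0.01534897)·5.133/106 = 0.022016944.
Tier 2: Wₕ = 0.32047624; term = 0.32047624²·(1 − 0.04022106)·3.399/131 = 0.0025576596.
Sum = 0.024574604.

0.0246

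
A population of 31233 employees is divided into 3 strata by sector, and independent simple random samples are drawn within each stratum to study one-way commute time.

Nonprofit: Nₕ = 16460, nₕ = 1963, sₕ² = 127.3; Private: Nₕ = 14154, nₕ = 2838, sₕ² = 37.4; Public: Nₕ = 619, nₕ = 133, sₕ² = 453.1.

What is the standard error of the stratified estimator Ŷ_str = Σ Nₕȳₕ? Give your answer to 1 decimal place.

Var(Ŷ_str) = Σₕ Nₕ²(1 − fₕ)sₕ²/nₕ.
Nonprofit: 16460²·(1 − 1963/16460)·127.3/1963 = 1.547448 × 10^7.
Private: 14154²·(1 − 2838/14154)·37.4/2838 = 2.1107235 × 10^6.
Public: 619²·(1 − 133/619)·453.1/133 = 1.0248713 × 10^6.
Sum = 1.8610075 × 10^7.
SE = √(1.8610075 × 10^7) = 4313.9.

4313.9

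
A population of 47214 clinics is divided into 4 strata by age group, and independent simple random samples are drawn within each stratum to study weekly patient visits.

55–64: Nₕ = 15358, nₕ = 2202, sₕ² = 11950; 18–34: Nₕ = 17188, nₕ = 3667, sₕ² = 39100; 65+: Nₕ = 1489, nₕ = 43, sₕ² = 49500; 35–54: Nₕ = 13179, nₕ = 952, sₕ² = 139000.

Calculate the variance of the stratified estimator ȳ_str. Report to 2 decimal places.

13.27

Var(ȳ_str) = Σₕ Wₕ²(1 − fₕ)sₕ²/nₕ with Wₕ = Nₕ/N, N = 47214.
55–64: Wₕ = 0.32528487; term = 0.32528487²·(1 − 0.14337804)·11950/2202 = 0.49188947.
18–34: Wₕ = 0.36404456; term = 0.36404456²·(1 − 0.21334652)·39100/3667 = 1.1116253.
65+: Wₕ = 0.03153726; term = 0.03153726²·(1 − 0.02887844)·49500/43 = 1.1118806.
35–54: Wₕ = 0.27913331; term = 0.27913331²·(1 − 0.07223613)·139000/952 = 10.554523.
Sum = 13.269918.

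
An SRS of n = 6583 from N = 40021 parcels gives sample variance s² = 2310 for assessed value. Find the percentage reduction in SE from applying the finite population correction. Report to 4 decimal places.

f = n/N = 6583/40021 = 0.16448864.
SE_no-fpc = √(s²/n) = 0.59237137; SE_fpc = √((1−f)s²/n) = 0.54146482.
Ratio = √(1−f) = 0.91406310. Reduction = 100·(1 − 0.91406310) = 8.5937%.

8.5937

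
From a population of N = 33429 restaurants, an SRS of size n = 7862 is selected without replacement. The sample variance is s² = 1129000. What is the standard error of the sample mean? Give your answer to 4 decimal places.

Under SRS without replacement, Var(ȳ) = (1 − f)·s²/n with f = n/N = 7862/33429 = 0.23518502.
Var(ȳ) = (1 − 0.23518502)·1129000/7862 = 0.76481498·143.60214 = 109.82907.
SE(ȳ) = √(109.82907) = 10.4799.

10.4799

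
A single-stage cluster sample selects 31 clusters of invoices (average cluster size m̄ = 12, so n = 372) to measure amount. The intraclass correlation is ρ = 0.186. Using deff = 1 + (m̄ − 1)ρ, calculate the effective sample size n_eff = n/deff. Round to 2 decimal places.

122.13

deff = 1 + (12 − 1)·0.186 = 1 + 2.046 = 3.046.
n_eff = 372 / 3.046 = 122.13.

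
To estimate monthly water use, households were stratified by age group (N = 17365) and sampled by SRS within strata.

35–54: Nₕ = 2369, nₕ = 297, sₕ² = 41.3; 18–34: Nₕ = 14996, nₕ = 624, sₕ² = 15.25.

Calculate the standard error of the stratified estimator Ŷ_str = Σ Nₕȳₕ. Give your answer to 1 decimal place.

2439.2

Var(Ŷ_str) = Σₕ Nₕ²(1 − fₕ)sₕ²/nₕ.
35–54: 2369²·(1 − 297/2369)·41.3/297 = 682571.91.
18–34: 14996²·(1 − 624/14996)·15.25/624 = 5.2671768 × 10^6.
Sum = 5.9497487 × 10^6.
SE = √(5.9497487 × 10^6) = 2439.2.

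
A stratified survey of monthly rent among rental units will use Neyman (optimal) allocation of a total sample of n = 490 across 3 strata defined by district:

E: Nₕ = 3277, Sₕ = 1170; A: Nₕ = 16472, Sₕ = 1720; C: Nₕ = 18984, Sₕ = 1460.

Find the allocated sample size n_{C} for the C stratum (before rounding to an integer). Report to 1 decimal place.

Neyman allocation: nₕ = n·NₕSₕ / Σⱼ NⱼSⱼ.
Σ NⱼSⱼ = 3277·1170 + 16472·1720 + 18984·1460 = 5.988257 × 10^7.
n_{C} = 490·18984·1460 / (5.988257 × 10^7) = 226.8.

226.8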